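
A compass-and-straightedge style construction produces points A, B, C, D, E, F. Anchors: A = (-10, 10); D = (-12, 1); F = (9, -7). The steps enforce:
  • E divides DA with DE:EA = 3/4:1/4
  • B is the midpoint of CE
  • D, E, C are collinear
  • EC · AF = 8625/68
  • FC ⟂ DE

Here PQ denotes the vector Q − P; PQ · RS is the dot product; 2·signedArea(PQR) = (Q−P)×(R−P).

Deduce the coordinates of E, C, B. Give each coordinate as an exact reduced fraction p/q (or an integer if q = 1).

B = (-789/68, 379/136)
C = (-216/17, -37/17)
E = (-21/2, 31/4)

1. E_x = -21/2  [E divides DA with DE:EA = 3/4:1/4]
2. E_y = 31/4  [E divides DA with DE:EA = 3/4:1/4]
   → E = (-21/2, 31/4)
3. C_x = -216/17  [D, E, C are collinear ∩ FC ⟂ DE]
4. C_y = -37/17  [D, E, C are collinear ∩ FC ⟂ DE]
   → C = (-216/17, -37/17)
5. B_x = -789/68  [B is the midpoint of CE]
6. B_y = 379/136  [B is the midpoint of CE]
   → B = (-789/68, 379/136)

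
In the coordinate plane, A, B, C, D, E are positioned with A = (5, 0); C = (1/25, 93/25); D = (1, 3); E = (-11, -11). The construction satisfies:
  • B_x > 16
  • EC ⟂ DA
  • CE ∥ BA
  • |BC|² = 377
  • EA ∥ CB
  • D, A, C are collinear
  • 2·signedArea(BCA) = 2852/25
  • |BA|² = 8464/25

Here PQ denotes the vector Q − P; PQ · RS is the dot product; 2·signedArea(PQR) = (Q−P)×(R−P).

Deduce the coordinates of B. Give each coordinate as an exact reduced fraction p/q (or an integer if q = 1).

1. B_x = 401/25  [CE ∥ BA ∩ EA ∥ CB]
2. B_y = 368/25  [CE ∥ BA ∩ EA ∥ CB]
   → B = (401/25, 368/25)

B = (401/25, 368/25)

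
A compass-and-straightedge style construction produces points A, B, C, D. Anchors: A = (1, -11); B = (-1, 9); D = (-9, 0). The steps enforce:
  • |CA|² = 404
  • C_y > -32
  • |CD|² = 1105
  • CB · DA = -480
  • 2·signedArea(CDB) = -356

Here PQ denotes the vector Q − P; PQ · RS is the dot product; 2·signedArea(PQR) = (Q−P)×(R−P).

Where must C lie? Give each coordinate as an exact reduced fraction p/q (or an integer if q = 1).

1. C_x = 3  [2·signedArea(CDB) = -356 ∩ CB · DA = -480]
2. C_y = -31  [2·signedArea(CDB) = -356 ∩ CB · DA = -480]
   → C = (3, -31)

C = (3, -31)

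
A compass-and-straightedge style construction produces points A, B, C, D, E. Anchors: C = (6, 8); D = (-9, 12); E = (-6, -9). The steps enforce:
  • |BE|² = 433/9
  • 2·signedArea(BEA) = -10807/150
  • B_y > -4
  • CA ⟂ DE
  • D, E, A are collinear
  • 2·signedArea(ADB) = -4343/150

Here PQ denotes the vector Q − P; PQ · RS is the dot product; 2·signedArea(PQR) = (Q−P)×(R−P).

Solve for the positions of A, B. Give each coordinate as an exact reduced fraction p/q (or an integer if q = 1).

A = (-407/50, 299/50)
B = (-2, -10/3)

1. A_x = -407/50  [D, E, A are collinear ∩ CA ⟂ DE]
2. A_y = 299/50  [D, E, A are collinear ∩ CA ⟂ DE]
   → A = (-407/50, 299/50)
3. B_x = -2  [line -749/50·x + -107/50·y + -2782/75 = 0 ∩ |BE|² = 433/9]
4. B_y = -10/3  [line -749/50·x + -107/50·y + -2782/75 = 0 ∩ |BE|² = 433/9]
   → B = (-2, -10/3)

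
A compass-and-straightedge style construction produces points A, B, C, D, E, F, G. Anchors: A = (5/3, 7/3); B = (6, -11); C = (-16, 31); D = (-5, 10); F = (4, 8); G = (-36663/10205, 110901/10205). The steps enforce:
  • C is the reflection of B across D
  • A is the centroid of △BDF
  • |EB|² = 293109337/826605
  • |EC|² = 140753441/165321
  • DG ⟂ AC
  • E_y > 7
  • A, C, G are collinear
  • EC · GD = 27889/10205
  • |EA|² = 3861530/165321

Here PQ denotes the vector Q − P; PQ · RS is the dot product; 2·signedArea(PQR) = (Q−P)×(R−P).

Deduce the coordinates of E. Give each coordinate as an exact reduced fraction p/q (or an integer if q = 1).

1. E_x = 63496/91845  [line 14362/10205·x + 8851/10205·y + -72478/10205 = 0 ∩ |EA|² = 3861530/165321]
2. E_y = 649058/91845  [line 14362/10205·x + 8851/10205·y + -72478/10205 = 0 ∩ |EA|² = 3861530/165321]
   → E = (63496/91845, 649058/91845)

E = (63496/91845, 649058/91845)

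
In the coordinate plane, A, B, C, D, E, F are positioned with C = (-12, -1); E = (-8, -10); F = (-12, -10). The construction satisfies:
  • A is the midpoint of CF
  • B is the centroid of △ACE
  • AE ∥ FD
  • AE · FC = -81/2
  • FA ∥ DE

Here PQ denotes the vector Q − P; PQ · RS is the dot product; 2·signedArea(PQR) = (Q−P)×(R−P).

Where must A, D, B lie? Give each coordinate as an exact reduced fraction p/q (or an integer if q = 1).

1. A_x = -12  [A is the midpoint of CF]
2. A_y = -11/2  [A is the midpoint of CF]
   → A = (-12, -11/2)
3. D_x = -8  [FA ∥ DE ∩ AE ∥ FD]
4. D_y = -29/2  [FA ∥ DE ∩ AE ∥ FD]
   → D = (-8, -29/2)
5. B_x = -32/3  [B is the centroid of △ACE]
6. B_y = -11/2  [B is the centroid of △ACE]
   → B = (-32/3, -11/2)

A = (-12, -11/2)
B = (-32/3, -11/2)
D = (-8, -29/2)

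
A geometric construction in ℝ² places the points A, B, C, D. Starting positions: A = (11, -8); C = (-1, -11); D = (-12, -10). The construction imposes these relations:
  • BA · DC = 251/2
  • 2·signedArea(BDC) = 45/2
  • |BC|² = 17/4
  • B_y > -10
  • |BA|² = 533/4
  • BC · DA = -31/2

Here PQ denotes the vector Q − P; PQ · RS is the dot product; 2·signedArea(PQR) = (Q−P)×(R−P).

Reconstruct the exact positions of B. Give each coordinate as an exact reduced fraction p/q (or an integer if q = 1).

1. B_x = -1/2  [BC · DA = -31/2 ∩ BA · DC = 251/2]
2. B_y = -9  [BC · DA = -31/2 ∩ BA · DC = 251/2]
   → B = (-1/2, -9)

B = (-1/2, -9)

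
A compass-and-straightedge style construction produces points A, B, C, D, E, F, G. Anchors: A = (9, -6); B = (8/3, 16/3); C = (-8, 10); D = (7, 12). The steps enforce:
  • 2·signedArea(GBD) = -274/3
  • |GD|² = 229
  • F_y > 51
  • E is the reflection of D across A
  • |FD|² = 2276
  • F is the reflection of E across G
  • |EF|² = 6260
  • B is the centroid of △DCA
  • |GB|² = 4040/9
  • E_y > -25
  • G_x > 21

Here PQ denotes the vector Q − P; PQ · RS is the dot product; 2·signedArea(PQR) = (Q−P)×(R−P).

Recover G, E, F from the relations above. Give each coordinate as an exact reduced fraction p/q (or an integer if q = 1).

E = (11, -24)
F = (33, 52)
G = (22, 14)

1. G_x = 22  [line -20/3·x + 13/3·y + 86 = 0 ∩ |GB|² = 4040/9]
2. G_y = 14  [line -20/3·x + 13/3·y + 86 = 0 ∩ |GB|² = 4040/9]
   → G = (22, 14)
3. E_x = 11  [E is the reflection of D across A]
4. E_y = -24  [E is the reflection of D across A]
   → E = (11, -24)
5. F_x = 33  [F is the reflection of E across G]
6. F_y = 52  [F is the reflection of E across G]
   → F = (33, 52)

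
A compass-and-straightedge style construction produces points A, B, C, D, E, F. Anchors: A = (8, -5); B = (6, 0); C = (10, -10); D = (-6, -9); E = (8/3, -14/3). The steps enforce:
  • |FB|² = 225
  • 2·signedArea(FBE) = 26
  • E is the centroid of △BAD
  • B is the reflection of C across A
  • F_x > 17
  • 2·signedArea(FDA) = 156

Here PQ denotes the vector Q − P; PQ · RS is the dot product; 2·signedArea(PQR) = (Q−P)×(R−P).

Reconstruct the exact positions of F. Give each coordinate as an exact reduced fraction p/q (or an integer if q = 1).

F = (18, 9)

1. F_x = 18  [2·signedArea(FBE) = 26 ∩ 2·signedArea(FDA) = 156]
2. F_y = 9  [2·signedArea(FBE) = 26 ∩ 2·signedArea(FDA) = 156]
   → F = (18, 9)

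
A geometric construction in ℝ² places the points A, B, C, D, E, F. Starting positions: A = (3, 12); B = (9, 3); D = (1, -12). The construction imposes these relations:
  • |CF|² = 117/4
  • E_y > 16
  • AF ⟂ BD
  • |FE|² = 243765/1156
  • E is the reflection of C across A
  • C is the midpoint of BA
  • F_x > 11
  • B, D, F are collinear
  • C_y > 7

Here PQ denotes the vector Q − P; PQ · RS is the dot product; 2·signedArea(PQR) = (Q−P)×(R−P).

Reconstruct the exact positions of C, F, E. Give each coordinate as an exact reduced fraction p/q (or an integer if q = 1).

C = (6, 15/2)
E = (0, 33/2)
F = (3297/289, 2172/289)

1. C_x = 6  [C is the midpoint of BA]
2. C_y = 15/2  [C is the midpoint of BA]
   → C = (6, 15/2)
3. F_x = 3297/289  [B, D, F are collinear ∩ AF ⟂ BD]
4. F_y = 2172/289  [B, D, F are collinear ∩ AF ⟂ BD]
   → F = (3297/289, 2172/289)
5. E_x = 0  [E is the reflection of C across A]
6. E_y = 33/2  [E is the reflection of C across A]
   → E = (0, 33/2)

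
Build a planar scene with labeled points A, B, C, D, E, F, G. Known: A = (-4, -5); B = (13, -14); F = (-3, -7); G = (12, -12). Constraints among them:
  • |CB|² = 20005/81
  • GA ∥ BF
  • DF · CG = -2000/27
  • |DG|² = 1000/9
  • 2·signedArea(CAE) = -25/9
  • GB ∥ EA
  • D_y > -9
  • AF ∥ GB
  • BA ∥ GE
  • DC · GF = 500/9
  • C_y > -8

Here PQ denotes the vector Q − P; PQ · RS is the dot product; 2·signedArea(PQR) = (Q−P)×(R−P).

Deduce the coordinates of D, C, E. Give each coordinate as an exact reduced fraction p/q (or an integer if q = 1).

1. E_x = -5  [GB ∥ EA ∩ BA ∥ GE]
2. E_y = -3  [GB ∥ EA ∩ BA ∥ GE]
   → E = (-5, -3)
3. C_x = -4/3  [line -2·x + -1·y + -92/9 = 0 ∩ |CB|² = 20005/81]
4. C_y = -68/9  [line -2·x + -1·y + -92/9 = 0 ∩ |CB|² = 20005/81]
   → C = (-4/3, -68/9)
5. D_x = 2  [line -40/3·x + 40/9·y + 1760/27 = 0 ∩ |DG|² = 1000/9]
6. D_y = -26/3  [line -40/3·x + 40/9·y + 1760/27 = 0 ∩ |DG|² = 1000/9]
   → D = (2, -26/3)

C = (-4/3, -68/9)
D = (2, -26/3)
E = (-5, -3)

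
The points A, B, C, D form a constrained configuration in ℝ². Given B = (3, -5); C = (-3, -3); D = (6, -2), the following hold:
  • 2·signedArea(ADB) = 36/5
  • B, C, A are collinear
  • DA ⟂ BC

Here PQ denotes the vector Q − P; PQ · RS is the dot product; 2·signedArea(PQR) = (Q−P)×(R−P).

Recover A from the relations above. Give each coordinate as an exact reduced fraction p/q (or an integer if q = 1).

1. A_x = 24/5  [B, C, A are collinear ∩ DA ⟂ BC]
2. A_y = -28/5  [B, C, A are collinear ∩ DA ⟂ BC]
   → A = (24/5, -28/5)

A = (24/5, -28/5)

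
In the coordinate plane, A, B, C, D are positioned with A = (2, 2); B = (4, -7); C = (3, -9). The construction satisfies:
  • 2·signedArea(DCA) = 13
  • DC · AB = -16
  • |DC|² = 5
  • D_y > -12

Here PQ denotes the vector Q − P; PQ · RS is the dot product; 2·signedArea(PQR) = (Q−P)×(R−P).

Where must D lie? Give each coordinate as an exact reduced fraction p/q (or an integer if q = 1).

1. D_x = 2  [2·signedArea(DCA) = 13 ∩ DC · AB = -16]
2. D_y = -11  [2·signedArea(DCA) = 13 ∩ DC · AB = -16]
   → D = (2, -11)

D = (2, -11)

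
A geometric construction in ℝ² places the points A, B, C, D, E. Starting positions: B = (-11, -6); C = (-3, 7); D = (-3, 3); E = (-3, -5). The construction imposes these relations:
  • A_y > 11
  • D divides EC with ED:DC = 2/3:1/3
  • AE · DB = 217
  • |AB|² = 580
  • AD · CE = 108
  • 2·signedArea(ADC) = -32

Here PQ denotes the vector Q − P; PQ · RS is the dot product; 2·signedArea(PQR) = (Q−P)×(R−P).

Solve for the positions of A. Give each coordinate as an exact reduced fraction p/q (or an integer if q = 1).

1. A_x = 5  [2·signedArea(ADC) = -32 ∩ AD · CE = 108]
2. A_y = 12  [2·signedArea(ADC) = -32 ∩ AD · CE = 108]
   → A = (5, 12)

A = (5, 12)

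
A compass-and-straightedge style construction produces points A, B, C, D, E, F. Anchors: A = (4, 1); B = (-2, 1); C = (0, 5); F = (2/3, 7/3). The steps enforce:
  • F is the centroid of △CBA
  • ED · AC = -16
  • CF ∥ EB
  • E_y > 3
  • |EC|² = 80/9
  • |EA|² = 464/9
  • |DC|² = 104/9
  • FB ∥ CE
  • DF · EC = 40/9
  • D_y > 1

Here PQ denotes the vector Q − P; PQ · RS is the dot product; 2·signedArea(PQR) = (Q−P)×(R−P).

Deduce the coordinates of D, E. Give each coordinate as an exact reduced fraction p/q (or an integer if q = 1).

D = (-2/3, 5/3)
E = (-8/3, 11/3)

1. E_x = -8/3  [CF ∥ EB ∩ FB ∥ CE]
2. E_y = 11/3  [CF ∥ EB ∩ FB ∥ CE]
   → E = (-8/3, 11/3)
3. D_x = -2/3  [DF · EC = 40/9 ∩ ED · AC = -16]
4. D_y = 5/3  [DF · EC = 40/9 ∩ ED · AC = -16]
   → D = (-2/3, 5/3)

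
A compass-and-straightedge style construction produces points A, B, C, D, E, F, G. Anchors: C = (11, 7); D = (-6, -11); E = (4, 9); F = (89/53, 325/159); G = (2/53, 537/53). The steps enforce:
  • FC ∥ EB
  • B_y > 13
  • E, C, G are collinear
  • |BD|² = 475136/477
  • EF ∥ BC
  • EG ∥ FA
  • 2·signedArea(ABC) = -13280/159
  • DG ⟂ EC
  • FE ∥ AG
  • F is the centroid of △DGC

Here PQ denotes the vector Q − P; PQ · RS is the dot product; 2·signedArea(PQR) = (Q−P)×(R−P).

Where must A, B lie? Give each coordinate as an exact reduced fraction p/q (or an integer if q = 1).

1. A_x = -121/53  [FE ∥ AG ∩ EG ∥ FA]
2. A_y = 505/159  [FE ∥ AG ∩ EG ∥ FA]
   → A = (-121/53, 505/159)
3. B_x = 706/53  [EF ∥ BC ∩ FC ∥ EB]
4. B_y = 2219/159  [EF ∥ BC ∩ FC ∥ EB]
   → B = (706/53, 2219/159)

A = (-121/53, 505/159)
B = (706/53, 2219/159)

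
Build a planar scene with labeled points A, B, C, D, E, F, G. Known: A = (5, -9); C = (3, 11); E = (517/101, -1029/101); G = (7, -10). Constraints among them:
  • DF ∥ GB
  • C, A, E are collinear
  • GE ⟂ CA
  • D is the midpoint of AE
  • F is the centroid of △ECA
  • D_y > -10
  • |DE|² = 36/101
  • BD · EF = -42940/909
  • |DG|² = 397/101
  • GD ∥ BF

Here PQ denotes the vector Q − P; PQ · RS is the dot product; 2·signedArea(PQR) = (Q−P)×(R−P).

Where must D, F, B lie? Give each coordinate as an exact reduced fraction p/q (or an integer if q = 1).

1. D_x = 511/101  [D is the midpoint of AE]
2. D_y = -969/101  [D is the midpoint of AE]
   → D = (511/101, -969/101)
3. F_x = 1325/303  [F is the centroid of △ECA]
4. F_y = -827/303  [F is the centroid of △ECA]
   → F = (1325/303, -827/303)
5. B_x = 1913/303  [GD ∥ BF ∩ DF ∥ GB]
6. B_y = -950/303  [GD ∥ BF ∩ DF ∥ GB]
   → B = (1913/303, -950/303)

B = (1913/303, -950/303)
D = (511/101, -969/101)
F = (1325/303, -827/303)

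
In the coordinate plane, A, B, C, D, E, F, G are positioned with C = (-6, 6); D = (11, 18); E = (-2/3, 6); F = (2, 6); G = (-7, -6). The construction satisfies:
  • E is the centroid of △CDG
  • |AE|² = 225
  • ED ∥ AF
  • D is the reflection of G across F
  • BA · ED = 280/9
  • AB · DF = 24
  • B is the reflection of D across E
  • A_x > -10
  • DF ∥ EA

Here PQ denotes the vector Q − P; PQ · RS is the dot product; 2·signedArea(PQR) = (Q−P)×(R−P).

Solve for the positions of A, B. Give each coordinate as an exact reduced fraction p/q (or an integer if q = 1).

A = (-29/3, -6)
B = (-37/3, -6)

1. A_x = -29/3  [ED ∥ AF ∩ DF ∥ EA]
2. A_y = -6  [ED ∥ AF ∩ DF ∥ EA]
   → A = (-29/3, -6)
3. B_x = -37/3  [B is the reflection of D across E]
4. B_y = -6  [B is the reflection of D across E]
   → B = (-37/3, -6)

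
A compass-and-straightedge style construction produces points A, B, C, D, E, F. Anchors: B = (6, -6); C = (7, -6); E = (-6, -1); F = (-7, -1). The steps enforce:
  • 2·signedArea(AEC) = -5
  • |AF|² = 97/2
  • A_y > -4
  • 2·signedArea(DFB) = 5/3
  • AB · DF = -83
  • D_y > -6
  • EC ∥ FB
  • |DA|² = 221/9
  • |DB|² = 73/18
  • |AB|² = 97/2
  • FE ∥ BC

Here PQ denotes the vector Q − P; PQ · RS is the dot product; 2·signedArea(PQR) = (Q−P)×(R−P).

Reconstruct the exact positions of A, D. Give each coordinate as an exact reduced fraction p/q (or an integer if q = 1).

A = (-1/2, -7/2)
D = (25/6, -31/6)

1. A_x = -1/2  [line 5·x + 13·y + 48 = 0 ∩ |AB|² = 97/2]
2. A_y = -7/2  [line 5·x + 13·y + 48 = 0 ∩ |AB|² = 97/2]
   → A = (-1/2, -7/2)
3. D_x = 25/6  [2·signedArea(DFB) = 5/3 ∩ AB · DF = -83]
4. D_y = -31/6  [2·signedArea(DFB) = 5/3 ∩ AB · DF = -83]
   → D = (25/6, -31/6)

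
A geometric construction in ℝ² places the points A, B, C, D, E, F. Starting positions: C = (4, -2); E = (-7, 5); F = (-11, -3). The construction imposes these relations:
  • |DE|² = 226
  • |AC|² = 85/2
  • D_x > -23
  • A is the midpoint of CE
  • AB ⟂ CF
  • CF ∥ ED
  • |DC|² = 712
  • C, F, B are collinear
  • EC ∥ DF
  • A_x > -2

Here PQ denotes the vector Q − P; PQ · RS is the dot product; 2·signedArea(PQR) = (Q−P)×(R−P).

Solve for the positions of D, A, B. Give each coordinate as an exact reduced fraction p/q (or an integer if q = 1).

A = (-3/2, 3/2)
B = (-281/226, -531/226)
D = (-22, 4)

1. D_x = -22  [EC ∥ DF ∩ CF ∥ ED]
2. D_y = 4  [EC ∥ DF ∩ CF ∥ ED]
   → D = (-22, 4)
3. A_x = -3/2  [A is the midpoint of CE]
4. A_y = 3/2  [A is the midpoint of CE]
   → A = (-3/2, 3/2)
5. B_x = -281/226  [C, F, B are collinear ∩ AB ⟂ CF]
6. B_y = -531/226  [C, F, B are collinear ∩ AB ⟂ CF]
   → B = (-281/226, -531/226)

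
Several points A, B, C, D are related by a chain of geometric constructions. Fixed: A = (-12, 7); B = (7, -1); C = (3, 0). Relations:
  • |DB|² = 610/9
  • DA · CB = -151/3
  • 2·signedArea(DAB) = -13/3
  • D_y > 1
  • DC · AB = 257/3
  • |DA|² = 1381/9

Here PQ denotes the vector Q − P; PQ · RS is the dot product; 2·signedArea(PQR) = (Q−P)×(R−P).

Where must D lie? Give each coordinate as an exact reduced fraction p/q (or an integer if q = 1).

D = (-2/3, 2)

1. D_x = -2/3  [DC · AB = 257/3 ∩ 2·signedArea(DAB) = -13/3]
2. D_y = 2  [DC · AB = 257/3 ∩ 2·signedArea(DAB) = -13/3]
   → D = (-2/3, 2)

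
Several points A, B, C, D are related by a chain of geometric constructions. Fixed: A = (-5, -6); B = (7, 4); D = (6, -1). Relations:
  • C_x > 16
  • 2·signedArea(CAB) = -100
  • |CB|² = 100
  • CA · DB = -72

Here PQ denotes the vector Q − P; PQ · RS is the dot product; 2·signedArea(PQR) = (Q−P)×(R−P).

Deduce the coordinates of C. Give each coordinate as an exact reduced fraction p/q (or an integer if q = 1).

C = (17, 4)

1. C_x = 17  [CA · DB = -72 ∩ 2·signedArea(CAB) = -100]
2. C_y = 4  [CA · DB = -72 ∩ 2·signedArea(CAB) = -100]
   → C = (17, 4)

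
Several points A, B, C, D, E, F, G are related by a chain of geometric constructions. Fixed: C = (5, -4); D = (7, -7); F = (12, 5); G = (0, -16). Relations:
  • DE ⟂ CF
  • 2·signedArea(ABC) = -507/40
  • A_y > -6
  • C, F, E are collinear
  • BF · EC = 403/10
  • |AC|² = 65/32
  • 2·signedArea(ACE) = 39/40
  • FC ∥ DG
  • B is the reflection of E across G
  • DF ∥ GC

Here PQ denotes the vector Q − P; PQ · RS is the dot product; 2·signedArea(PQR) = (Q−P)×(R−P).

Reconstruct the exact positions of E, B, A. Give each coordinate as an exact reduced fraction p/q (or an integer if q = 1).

1. E_x = 43/10  [C, F, E are collinear ∩ DE ⟂ CF]
2. E_y = -49/10  [C, F, E are collinear ∩ DE ⟂ CF]
   → E = (43/10, -49/10)
3. B_x = -43/10  [B is the reflection of E across G]
4. B_y = -271/10  [B is the reflection of E across G]
   → B = (-43/10, -271/10)
5. A_x = 199/40  [2·signedArea(ACE) = 39/40 ∩ 2·signedArea(ABC) = -507/40]
6. A_y = -217/40  [2·signedArea(ACE) = 39/40 ∩ 2·signedArea(ABC) = -507/40]
   → A = (199/40, -217/40)

A = (199/40, -217/40)
B = (-43/10, -271/10)
E = (43/10, -49/10)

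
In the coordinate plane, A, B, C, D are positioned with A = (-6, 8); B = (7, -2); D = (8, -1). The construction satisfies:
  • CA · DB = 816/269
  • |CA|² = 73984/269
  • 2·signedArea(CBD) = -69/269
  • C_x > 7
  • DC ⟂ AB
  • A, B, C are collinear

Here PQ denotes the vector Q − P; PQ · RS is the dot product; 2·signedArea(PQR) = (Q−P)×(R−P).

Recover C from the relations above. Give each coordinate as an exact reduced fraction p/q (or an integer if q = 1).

C = (1922/269, -568/269)

1. C_x = 1922/269  [A, B, C are collinear ∩ DC ⟂ AB]
2. C_y = -568/269  [A, B, C are collinear ∩ DC ⟂ AB]
   → C = (1922/269, -568/269)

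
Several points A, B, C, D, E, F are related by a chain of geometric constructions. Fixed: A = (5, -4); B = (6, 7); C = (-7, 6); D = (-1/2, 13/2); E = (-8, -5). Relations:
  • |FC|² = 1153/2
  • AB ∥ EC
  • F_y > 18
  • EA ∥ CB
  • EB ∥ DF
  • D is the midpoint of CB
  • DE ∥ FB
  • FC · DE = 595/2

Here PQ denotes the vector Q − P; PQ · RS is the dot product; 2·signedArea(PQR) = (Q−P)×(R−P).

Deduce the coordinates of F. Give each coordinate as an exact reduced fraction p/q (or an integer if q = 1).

1. F_x = 27/2  [DE ∥ FB ∩ EB ∥ DF]
2. F_y = 37/2  [DE ∥ FB ∩ EB ∥ DF]
   → F = (27/2, 37/2)

F = (27/2, 37/2)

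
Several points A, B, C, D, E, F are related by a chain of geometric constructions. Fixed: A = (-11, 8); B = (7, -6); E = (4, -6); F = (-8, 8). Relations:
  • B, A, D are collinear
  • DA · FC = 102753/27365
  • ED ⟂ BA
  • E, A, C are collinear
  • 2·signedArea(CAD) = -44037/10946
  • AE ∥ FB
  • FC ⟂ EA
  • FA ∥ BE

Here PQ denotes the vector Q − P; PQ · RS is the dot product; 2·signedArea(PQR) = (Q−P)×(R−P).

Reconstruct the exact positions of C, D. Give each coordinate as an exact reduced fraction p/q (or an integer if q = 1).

1. C_x = -3956/421  [E, A, C are collinear ∩ FC ⟂ EA]
2. C_y = 2738/421  [E, A, C are collinear ∩ FC ⟂ EA]
   → C = (-3956/421, 2738/421)
3. D_x = 667/130  [B, A, D are collinear ∩ ED ⟂ BA]
4. D_y = -591/130  [B, A, D are collinear ∩ ED ⟂ BA]
   → D = (667/130, -591/130)

C = (-3956/421, 2738/421)
D = (667/130, -591/130)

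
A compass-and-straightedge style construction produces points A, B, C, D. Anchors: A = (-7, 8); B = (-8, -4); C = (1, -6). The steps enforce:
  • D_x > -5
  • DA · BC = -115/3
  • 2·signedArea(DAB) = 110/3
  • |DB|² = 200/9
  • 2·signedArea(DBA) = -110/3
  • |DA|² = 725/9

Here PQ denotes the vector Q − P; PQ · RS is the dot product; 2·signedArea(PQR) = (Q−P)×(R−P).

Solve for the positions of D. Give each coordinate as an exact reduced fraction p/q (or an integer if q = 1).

1. D_x = -14/3  [2·signedArea(DBA) = -110/3 ∩ DA · BC = -115/3]
2. D_y = -2/3  [2·signedArea(DBA) = -110/3 ∩ DA · BC = -115/3]
   → D = (-14/3, -2/3)

D = (-14/3, -2/3)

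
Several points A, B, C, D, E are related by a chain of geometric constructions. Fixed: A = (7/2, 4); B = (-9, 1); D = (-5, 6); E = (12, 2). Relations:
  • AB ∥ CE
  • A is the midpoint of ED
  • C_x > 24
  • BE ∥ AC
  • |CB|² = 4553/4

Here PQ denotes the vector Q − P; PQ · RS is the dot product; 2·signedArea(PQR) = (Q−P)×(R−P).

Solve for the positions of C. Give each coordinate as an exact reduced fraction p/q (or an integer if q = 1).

1. C_x = 49/2  [AB ∥ CE ∩ BE ∥ AC]
2. C_y = 5  [AB ∥ CE ∩ BE ∥ AC]
   → C = (49/2, 5)

C = (49/2, 5)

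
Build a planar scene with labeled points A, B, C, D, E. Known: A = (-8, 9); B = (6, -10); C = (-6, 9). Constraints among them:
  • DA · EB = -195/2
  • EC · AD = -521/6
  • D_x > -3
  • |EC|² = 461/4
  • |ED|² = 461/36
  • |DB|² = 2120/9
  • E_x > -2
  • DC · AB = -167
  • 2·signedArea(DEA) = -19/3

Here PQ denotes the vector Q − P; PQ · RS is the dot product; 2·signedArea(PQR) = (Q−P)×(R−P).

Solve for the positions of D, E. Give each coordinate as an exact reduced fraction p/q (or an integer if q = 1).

D = (-8/3, 8/3)
E = (-1, -1/2)

1. D_x = -8/3  [line -14·x + 19·y + -88 = 0 ∩ |DB|² = 2120/9]
2. D_y = 8/3  [line -14·x + 19·y + -88 = 0 ∩ |DB|² = 2120/9]
   → D = (-8/3, 8/3)
3. E_x = -1  [EC · AD = -521/6 ∩ 2·signedArea(DEA) = -19/3]
4. E_y = -1/2  [EC · AD = -521/6 ∩ 2·signedArea(DEA) = -19/3]
   → E = (-1, -1/2)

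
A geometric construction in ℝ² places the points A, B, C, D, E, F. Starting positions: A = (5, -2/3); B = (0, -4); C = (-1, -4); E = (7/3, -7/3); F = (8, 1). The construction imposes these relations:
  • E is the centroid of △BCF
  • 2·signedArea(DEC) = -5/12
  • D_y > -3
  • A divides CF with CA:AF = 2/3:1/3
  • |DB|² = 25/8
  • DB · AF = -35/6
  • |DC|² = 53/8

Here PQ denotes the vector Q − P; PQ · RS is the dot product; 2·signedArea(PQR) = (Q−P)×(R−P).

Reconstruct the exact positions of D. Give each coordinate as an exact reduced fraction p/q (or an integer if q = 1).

1. D_x = 5/4  [2·signedArea(DEC) = -5/12 ∩ DB · AF = -35/6]
2. D_y = -11/4  [2·signedArea(DEC) = -5/12 ∩ DB · AF = -35/6]
   → D = (5/4, -11/4)

D = (5/4, -11/4)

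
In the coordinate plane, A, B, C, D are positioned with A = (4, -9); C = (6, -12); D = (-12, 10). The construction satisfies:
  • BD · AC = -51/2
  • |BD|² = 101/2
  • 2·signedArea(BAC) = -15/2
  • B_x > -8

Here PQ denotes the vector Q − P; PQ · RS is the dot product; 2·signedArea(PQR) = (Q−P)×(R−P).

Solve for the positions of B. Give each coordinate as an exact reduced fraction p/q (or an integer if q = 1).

1. B_x = -15/2  [BD · AC = -51/2 ∩ 2·signedArea(BAC) = -15/2]
2. B_y = 9/2  [BD · AC = -51/2 ∩ 2·signedArea(BAC) = -15/2]
   → B = (-15/2, 9/2)

B = (-15/2, 9/2)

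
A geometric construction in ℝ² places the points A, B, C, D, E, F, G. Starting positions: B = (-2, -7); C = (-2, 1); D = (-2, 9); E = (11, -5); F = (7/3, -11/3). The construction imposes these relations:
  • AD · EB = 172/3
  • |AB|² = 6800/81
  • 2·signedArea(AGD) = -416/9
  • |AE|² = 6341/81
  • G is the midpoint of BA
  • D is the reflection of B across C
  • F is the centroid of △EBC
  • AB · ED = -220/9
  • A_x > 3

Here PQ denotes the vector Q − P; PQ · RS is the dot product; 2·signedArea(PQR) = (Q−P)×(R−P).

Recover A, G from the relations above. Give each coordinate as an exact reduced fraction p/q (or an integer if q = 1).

A = (34/9, 1/9)
G = (8/9, -31/9)

1. A_x = 34/9  [AD · EB = 172/3 ∩ AB · ED = -220/9]
2. A_y = 1/9  [AD · EB = 172/3 ∩ AB · ED = -220/9]
   → A = (34/9, 1/9)
3. G_x = 8/9  [2·signedArea(AGD) = -416/9 ∩ G is the midpoint of BA]
4. G_y = -31/9  [2·signedArea(AGD) = -416/9 ∩ G is the midpoint of BA]
   → G = (8/9, -31/9)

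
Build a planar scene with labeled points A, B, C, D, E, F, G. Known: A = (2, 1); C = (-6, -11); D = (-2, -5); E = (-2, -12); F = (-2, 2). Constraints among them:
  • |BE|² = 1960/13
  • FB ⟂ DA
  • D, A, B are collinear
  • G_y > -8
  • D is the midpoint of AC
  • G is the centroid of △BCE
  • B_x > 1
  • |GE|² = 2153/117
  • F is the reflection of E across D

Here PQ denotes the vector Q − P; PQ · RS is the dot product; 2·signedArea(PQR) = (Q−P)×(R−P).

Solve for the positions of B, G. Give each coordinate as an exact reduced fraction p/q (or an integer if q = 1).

1. B_x = 16/13  [D, A, B are collinear ∩ FB ⟂ DA]
2. B_y = -2/13  [D, A, B are collinear ∩ FB ⟂ DA]
   → B = (16/13, -2/13)
3. G_x = -88/39  [G is the centroid of △BCE]
4. G_y = -301/39  [G is the centroid of △BCE]
   → G = (-88/39, -301/39)

B = (16/13, -2/13)
G = (-88/39, -301/39)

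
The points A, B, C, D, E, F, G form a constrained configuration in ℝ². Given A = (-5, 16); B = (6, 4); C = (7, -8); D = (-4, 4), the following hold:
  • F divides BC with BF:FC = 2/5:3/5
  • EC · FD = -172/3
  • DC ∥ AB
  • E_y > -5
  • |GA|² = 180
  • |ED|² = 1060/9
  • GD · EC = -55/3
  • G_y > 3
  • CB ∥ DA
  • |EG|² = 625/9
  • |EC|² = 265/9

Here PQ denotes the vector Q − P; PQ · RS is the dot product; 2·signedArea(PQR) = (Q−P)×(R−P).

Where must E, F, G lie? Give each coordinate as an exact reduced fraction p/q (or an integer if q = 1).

E = (10/3, -4)
F = (32/5, -4/5)
G = (1, 4)

1. F_x = 32/5  [F divides BC with BF:FC = 2/5:3/5]
2. F_y = -4/5  [F divides BC with BF:FC = 2/5:3/5]
   → F = (32/5, -4/5)
3. E_x = 10/3  [line 52/5·x + -24/5·y + -808/15 = 0 ∩ |EC|² = 265/9]
4. E_y = -4  [line 52/5·x + -24/5·y + -808/15 = 0 ∩ |EC|² = 265/9]
   → E = (10/3, -4)
5. G_x = 1  [line -11/3·x + 4·y + -37/3 = 0 ∩ |EG|² = 625/9]
6. G_y = 4  [line -11/3·x + 4·y + -37/3 = 0 ∩ |EG|² = 625/9]
   → G = (1, 4)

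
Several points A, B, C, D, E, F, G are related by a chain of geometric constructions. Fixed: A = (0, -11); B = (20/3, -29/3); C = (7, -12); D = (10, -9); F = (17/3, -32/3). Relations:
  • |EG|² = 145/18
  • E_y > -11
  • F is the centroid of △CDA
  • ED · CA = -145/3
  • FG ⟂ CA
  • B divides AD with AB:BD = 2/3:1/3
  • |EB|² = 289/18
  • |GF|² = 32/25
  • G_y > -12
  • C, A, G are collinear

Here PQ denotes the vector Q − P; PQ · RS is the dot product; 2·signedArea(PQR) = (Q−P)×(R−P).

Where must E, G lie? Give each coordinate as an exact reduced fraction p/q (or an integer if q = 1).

1. G_x = 413/75  [C, A, G are collinear ∩ FG ⟂ CA]
2. G_y = -884/75  [C, A, G are collinear ∩ FG ⟂ CA]
   → G = (413/75, -884/75)
3. E_x = 17/6  [line 7·x + -1·y + -92/3 = 0 ∩ |EG|² = 145/18]
4. E_y = -65/6  [line 7·x + -1·y + -92/3 = 0 ∩ |EG|² = 145/18]
   → E = (17/6, -65/6)

E = (17/6, -65/6)
G = (413/75, -884/75)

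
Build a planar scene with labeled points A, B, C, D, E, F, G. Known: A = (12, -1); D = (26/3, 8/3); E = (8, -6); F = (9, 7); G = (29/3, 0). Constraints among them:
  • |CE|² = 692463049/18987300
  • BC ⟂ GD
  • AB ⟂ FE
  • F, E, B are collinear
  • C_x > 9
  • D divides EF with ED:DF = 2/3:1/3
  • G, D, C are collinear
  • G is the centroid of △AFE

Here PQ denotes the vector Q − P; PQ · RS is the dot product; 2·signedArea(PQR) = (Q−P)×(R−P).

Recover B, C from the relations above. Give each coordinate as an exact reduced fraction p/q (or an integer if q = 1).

B = (1429/170, -123/170)
C = (362959/37230, -1364/6205)

1. B_x = 1429/170  [F, E, B are collinear ∩ AB ⟂ FE]
2. B_y = -123/170  [F, E, B are collinear ∩ AB ⟂ FE]
   → B = (1429/170, -123/170)
3. C_x = 362959/37230  [G, D, C are collinear ∩ BC ⟂ GD]
4. C_y = -1364/6205  [G, D, C are collinear ∩ BC ⟂ GD]
   → C = (362959/37230, -1364/6205)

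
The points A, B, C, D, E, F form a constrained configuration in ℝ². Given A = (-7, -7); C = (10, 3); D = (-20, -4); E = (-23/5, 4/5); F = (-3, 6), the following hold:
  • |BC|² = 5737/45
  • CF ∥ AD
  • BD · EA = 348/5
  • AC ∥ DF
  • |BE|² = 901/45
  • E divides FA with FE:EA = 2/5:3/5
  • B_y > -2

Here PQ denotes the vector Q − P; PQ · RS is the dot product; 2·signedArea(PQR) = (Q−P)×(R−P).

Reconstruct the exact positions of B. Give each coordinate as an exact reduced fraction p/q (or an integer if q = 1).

1. B_x = -8/15  [line 12/5·x + 39/5·y + 48/5 = 0 ∩ |BC|² = 5737/45]
2. B_y = -16/15  [line 12/5·x + 39/5·y + 48/5 = 0 ∩ |BC|² = 5737/45]
   → B = (-8/15, -16/15)

B = (-8/15, -16/15)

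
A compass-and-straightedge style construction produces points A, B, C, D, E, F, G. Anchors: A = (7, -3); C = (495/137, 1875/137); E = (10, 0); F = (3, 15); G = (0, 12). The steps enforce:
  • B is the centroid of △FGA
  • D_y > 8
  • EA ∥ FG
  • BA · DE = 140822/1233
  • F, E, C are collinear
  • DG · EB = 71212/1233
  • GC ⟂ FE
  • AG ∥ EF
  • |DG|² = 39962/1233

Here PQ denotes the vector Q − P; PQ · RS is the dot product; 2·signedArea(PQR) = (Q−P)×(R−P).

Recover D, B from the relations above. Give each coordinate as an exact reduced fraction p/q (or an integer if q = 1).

1. B_x = 10/3  [B is the centroid of △FGA]
2. B_y = 8  [B is the centroid of △FGA]
   → B = (10/3, 8)
3. D_x = 1865/411  [DG · EB = 71212/1233 ∩ BA · DE = 140822/1233]
4. D_y = 1173/137  [DG · EB = 71212/1233 ∩ BA · DE = 140822/1233]
   → D = (1865/411, 1173/137)

B = (10/3, 8)
D = (1865/411, 1173/137)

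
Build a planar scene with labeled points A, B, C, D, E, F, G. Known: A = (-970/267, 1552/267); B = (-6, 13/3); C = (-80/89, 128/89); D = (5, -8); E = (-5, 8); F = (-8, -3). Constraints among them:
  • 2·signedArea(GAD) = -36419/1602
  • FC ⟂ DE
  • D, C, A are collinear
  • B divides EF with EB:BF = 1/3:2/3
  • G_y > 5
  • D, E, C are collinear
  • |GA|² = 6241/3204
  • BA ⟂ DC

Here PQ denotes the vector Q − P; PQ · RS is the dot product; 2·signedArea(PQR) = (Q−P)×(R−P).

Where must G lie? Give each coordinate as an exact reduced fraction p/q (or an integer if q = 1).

1. G_x = -1286/267  [line 3688/267·x + 2305/267·y + 36419/1602 = 0 ∩ |GA|² = 6241/3204]
2. G_y = 903/178  [line 3688/267·x + 2305/267·y + 36419/1602 = 0 ∩ |GA|² = 6241/3204]
   → G = (-1286/267, 903/178)

G = (-1286/267, 903/178)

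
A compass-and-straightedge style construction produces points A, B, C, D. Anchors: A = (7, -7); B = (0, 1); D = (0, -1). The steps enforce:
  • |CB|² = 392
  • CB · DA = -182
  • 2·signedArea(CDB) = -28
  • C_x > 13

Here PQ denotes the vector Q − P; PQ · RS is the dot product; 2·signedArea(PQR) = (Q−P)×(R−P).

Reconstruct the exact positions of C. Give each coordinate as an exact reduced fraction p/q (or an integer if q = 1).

1. C_x = 14  [2·signedArea(CDB) = -28 ∩ CB · DA = -182]
2. C_y = -13  [2·signedArea(CDB) = -28 ∩ CB · DA = -182]
   → C = (14, -13)

C = (14, -13)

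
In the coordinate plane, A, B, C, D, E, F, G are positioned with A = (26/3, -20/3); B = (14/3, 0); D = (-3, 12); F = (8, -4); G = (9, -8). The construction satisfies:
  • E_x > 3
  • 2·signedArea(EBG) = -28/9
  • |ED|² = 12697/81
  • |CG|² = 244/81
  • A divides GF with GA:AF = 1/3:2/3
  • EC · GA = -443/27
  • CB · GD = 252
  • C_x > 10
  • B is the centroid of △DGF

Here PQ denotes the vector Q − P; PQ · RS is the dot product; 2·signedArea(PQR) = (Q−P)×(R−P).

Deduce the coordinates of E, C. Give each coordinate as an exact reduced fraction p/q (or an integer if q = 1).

1. E_x = 32/9  [line 8·x + 13/3·y + -308/9 = 0 ∩ |ED|² = 12697/81]
2. E_y = 4/3  [line 8·x + 13/3·y + -308/9 = 0 ∩ |ED|² = 12697/81]
   → E = (32/9, 4/3)
3. C_x = 91/9  [CB · GD = 252 ∩ EC · GA = -443/27]
4. C_y = -28/3  [CB · GD = 252 ∩ EC · GA = -443/27]
   → C = (91/9, -28/3)

C = (91/9, -28/3)
E = (32/9, 4/3)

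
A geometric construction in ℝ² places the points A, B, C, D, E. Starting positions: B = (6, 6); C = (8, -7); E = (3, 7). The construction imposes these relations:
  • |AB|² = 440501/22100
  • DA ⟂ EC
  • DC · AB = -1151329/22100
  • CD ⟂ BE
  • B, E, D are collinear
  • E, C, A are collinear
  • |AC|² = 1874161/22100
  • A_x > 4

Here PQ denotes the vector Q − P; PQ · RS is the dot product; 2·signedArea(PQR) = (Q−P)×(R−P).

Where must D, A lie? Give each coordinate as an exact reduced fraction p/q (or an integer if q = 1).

A = (2167/442, 1848/1105)
D = (117/10, 41/10)

1. D_x = 117/10  [B, E, D are collinear ∩ CD ⟂ BE]
2. D_y = 41/10  [B, E, D are collinear ∩ CD ⟂ BE]
   → D = (117/10, 41/10)
3. A_x = 2167/442  [E, C, A are collinear ∩ DA ⟂ EC]
4. A_y = 1848/1105  [E, C, A are collinear ∩ DA ⟂ EC]
   → A = (2167/442, 1848/1105)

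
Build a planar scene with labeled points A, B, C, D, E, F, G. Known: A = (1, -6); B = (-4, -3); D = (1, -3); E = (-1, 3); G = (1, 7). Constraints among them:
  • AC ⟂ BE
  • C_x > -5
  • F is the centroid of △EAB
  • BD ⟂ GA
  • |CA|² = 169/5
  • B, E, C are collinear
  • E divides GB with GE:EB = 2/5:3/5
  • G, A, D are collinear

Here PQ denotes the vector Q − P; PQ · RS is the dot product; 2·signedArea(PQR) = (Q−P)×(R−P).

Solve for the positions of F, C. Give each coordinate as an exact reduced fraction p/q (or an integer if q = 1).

1. F_x = -4/3  [F is the centroid of △EAB]
2. F_y = -2  [F is the centroid of △EAB]
   → F = (-4/3, -2)
3. C_x = -21/5  [B, E, C are collinear ∩ AC ⟂ BE]
4. C_y = -17/5  [B, E, C are collinear ∩ AC ⟂ BE]
   → C = (-21/5, -17/5)

C = (-21/5, -17/5)
F = (-4/3, -2)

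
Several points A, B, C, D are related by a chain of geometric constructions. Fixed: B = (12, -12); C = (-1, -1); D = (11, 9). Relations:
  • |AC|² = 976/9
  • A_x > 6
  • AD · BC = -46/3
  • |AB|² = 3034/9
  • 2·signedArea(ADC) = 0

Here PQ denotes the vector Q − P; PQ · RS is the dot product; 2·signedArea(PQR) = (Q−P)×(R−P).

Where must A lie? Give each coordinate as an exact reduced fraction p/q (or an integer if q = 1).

A = (7, 17/3)

1. A_x = 7  [2·signedArea(ADC) = 0 ∩ AD · BC = -46/3]
2. A_y = 17/3  [2·signedArea(ADC) = 0 ∩ AD · BC = -46/3]
   → A = (7, 17/3)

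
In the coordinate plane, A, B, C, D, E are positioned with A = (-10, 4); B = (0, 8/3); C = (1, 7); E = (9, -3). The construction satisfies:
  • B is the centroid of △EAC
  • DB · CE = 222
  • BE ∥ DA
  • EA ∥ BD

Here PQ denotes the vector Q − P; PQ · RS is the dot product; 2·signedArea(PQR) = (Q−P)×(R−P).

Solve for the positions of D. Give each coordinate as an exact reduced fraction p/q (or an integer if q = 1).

D = (-19, 29/3)

1. D_x = -19  [BE ∥ DA ∩ EA ∥ BD]
2. D_y = 29/3  [BE ∥ DA ∩ EA ∥ BD]
   → D = (-19, 29/3)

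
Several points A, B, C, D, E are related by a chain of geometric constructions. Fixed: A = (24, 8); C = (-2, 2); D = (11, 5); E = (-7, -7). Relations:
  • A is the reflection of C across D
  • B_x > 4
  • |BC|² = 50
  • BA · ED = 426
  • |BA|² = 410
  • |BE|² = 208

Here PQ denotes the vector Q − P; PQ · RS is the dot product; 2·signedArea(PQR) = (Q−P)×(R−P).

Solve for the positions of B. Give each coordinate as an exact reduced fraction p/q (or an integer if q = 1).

1. B_x = 5  [line -18·x + -12·y + 102 = 0 ∩ |BE|² = 208]
2. B_y = 1  [line -18·x + -12·y + 102 = 0 ∩ |BE|² = 208]
   → B = (5, 1)

B = (5, 1)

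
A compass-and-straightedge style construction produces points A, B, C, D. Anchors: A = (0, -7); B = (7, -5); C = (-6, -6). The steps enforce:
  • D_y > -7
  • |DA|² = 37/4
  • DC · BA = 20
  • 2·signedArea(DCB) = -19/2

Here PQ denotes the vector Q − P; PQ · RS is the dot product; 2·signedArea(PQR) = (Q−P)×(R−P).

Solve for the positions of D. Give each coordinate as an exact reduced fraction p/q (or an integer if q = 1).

1. D_x = -3  [DC · BA = 20 ∩ 2·signedArea(DCB) = -19/2]
2. D_y = -13/2  [DC · BA = 20 ∩ 2·signedArea(DCB) = -19/2]
   → D = (-3, -13/2)

D = (-3, -13/2)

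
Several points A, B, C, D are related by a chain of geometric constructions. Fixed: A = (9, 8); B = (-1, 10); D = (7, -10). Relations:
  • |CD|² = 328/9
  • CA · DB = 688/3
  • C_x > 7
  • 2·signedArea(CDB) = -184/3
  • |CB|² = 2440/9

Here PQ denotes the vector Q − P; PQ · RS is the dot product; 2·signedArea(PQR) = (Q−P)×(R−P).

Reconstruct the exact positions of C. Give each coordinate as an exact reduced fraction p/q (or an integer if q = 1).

1. C_x = 23/3  [2·signedArea(CDB) = -184/3 ∩ CA · DB = 688/3]
2. C_y = -4  [2·signedArea(CDB) = -184/3 ∩ CA · DB = 688/3]
   → C = (23/3, -4)

C = (23/3, -4)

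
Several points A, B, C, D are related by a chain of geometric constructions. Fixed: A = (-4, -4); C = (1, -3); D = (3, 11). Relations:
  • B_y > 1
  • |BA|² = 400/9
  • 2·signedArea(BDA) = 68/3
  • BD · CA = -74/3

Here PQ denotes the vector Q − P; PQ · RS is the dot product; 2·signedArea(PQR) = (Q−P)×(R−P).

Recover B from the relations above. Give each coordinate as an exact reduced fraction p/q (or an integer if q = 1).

B = (0, 4/3)

1. B_x = 0  [BD · CA = -74/3 ∩ 2·signedArea(BDA) = 68/3]
2. B_y = 4/3  [BD · CA = -74/3 ∩ 2·signedArea(BDA) = 68/3]
   → B = (0, 4/3)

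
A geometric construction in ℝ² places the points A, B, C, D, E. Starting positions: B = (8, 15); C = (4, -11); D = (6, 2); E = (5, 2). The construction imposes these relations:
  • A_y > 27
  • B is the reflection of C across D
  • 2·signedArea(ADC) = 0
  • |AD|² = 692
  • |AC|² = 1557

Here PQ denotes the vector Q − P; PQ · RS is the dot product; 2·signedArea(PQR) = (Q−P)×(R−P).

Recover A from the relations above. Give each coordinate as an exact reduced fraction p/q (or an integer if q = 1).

A = (10, 28)

1. A_x = 10  [line 13·x + -2·y + -74 = 0 ∩ |AC|² = 1557]
2. A_y = 28  [line 13·x + -2·y + -74 = 0 ∩ |AC|² = 1557]
   → A = (10, 28)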